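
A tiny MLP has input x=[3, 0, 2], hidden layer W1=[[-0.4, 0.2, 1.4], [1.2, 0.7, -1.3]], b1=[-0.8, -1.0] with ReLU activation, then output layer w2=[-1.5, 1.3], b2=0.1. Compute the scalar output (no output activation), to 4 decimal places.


z1[0] = (-0.4)·(3) + (0.2)·(0) + (1.4)·(2) - 0.8 = 0.8
z1[1] = (1.2)·(3) + (0.7)·(0) + (-1.3)·(2) - 1.0 = 0.0
h = ReLU(z1) = [0.8, 0.0]
output = (-1.5)·(0.8) + (1.3)·(0.0) + 0.1 = -1.1

-1.1


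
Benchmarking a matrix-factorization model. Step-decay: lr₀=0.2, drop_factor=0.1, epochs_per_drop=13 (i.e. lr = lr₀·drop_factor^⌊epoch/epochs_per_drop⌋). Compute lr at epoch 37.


n_drops = ⌊37/13⌋ = 2
lr = 0.2·0.1^2 = 0.2·0.01 = 0.002

0.002


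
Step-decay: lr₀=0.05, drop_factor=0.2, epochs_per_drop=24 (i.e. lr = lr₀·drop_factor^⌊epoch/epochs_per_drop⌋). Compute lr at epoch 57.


n_drops = ⌊57/24⌋ = 2
lr = 0.05·0.2^2 = 0.05·0.04 = 0.002

0.002


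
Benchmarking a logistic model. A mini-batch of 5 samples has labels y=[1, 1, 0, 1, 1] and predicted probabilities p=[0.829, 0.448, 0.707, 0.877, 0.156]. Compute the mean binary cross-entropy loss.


L[0] = -ln(0.829) = 0.1875
L[1] = -ln(0.448) = 0.803
L[2] = -ln(1-0.707) = -ln(0.293) = 1.2276
L[3] = -ln(0.877) = 0.1312
L[4] = -ln(0.156) = 1.8579
mean = (0.1875 + 0.803 + 1.2276 + 0.1312 + 1.8579)/5 = 0.8414

0.8414


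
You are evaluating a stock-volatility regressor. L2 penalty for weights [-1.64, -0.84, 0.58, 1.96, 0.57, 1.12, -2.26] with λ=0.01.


‖w‖₂² = (-1.64)² + (-0.84)² + (0.58)² + (1.96)² + (0.57)² + (1.12)² + (-2.26)²
     = 2.6896 + 0.7056 + 0.3364 + 3.8416 + 0.3249 + 1.2544 + 5.1076
     = 14.2601
λ·‖w‖₂² = 0.01·14.2601 = 0.142601

0.142601


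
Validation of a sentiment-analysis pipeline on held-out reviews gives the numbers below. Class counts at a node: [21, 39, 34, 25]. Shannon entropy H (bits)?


Probabilities: [21/119, 39/119, 34/119, 25/119] ≈ [0.1765, 0.3277, 0.2857, 0.2101]
H = -((21/119)·log₂(21/119) + (39/119)·log₂(39/119) + (34/119)·log₂(34/119) + (25/119)·log₂(25/119))
  = 1.9584 bits

1.9584 bits


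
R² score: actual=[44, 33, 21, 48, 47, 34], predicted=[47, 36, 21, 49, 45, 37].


ȳ = 37.8333
SS_res = Σ(y-ŷ)² = 32
SS_tot = Σ(y-ȳ)² = 546.83
R² = 1 - SS_res/SS_tot = 1 - 0.0585 = 0.9415

0.9415


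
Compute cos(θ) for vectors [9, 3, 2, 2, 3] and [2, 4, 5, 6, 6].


A·B = 9·2 + 3·4 + 2·5 + 2·6 + 3·6 = 70
‖A‖ = √107 = 10.3441, ‖B‖ = √117 = 10.8167
cos = 70/(√107·√117) = 70/√12519 = 0.6256

0.6256


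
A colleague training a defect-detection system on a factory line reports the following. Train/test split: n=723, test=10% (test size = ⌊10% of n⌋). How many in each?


Test = ⌊723·10/100⌋ = 72
Train = 723 - 72 = 651

Train: 651, Test: 72


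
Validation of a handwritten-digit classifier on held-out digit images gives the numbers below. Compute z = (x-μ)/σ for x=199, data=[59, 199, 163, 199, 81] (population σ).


μ = 140.2, σ = 59.2162
z = (199 - 140.2)/59.2162 = 0.993

0.993


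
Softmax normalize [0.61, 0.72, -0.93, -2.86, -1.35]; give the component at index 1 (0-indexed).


Exponentials: e^0.61=1.8404, e^0.72=2.0544, e^-0.93=0.3946, e^-2.86=0.0573, e^-1.35=0.2592
Sum = 4.6059
Softmax = [0.3996, 0.446, 0.0857, 0.0124, 0.0563]
p[1] = 2.0544/4.6059 = 0.446

0.446


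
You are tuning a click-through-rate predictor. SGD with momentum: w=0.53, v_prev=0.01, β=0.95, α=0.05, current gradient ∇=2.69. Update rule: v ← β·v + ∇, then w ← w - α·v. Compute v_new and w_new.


v_new = 0.95·0.01 + 2.69 = 0.0095 + 2.69 = 2.6995
w_new = 0.53 - 0.05·2.6995 = 0.53 - 0.134975 = 0.395025

v_new=2.6995, w_new=0.395025


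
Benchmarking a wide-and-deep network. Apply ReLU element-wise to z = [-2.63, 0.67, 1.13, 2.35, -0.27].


ReLU(-2.63) = max(0, -2.63) = 0.0
ReLU(0.67) = max(0, 0.67) = 0.67
ReLU(1.13) = max(0, 1.13) = 1.13
ReLU(2.35) = max(0, 2.35) = 2.35
ReLU(-0.27) = max(0, -0.27) = 0.0
result = [0.0, 0.67, 1.13, 2.35, 0.0]

[0.0, 0.67, 1.13, 2.35, 0.0]


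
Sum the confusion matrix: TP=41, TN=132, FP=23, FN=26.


Total = TP + TN + FP + FN
= 41 + 132 + 23 + 26
= 222
(Predicted positive: 64, predicted negative: 158)

222


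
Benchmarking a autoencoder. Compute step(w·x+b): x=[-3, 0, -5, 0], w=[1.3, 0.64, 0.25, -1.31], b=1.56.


z = (-3)·(1.3) + (0)·(0.64) + (-5)·(0.25) + (0)·(-1.31) + 1.56
  = -3.59
step(z) = 0 (z<0)

0


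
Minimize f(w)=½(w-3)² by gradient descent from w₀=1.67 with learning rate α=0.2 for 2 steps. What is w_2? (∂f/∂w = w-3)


step 1: grad = 1.67-3 = -1.33; w = 1.67 - 0.2·(-1.33) = 1.936
step 2: grad = 1.936-3 = -1.064; w = 1.936 - 0.2·(-1.064) = 2.1488

2.1488


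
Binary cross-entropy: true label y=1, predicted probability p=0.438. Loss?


BCE = -[y·ln(p) + (1-y)·ln(1-p)]
= -1·ln(0.438) - 0
= -ln(0.438) = 0.8255

0.8255


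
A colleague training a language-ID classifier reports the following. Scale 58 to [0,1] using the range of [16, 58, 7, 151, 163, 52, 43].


min=7, max=163
(58-7)/(163-7) = 51/156 = 0.3269

0.3269


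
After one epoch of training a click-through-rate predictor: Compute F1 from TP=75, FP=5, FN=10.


Precision = 75/80 = 0.9375
Recall = 75/85 = 0.8824
F1 = 2·P·R/(P+R) = 2·TP/(2·TP+FP+FN) = 150/(150+5+10) = 150/165 = 0.9091

0.9091


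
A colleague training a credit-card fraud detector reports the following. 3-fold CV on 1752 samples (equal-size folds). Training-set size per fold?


Fold size = 1752/3 = 584
Training per fold = 1752 - 584 = 1168

1168


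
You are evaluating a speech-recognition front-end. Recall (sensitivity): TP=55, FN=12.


Recall = TP/(TP+FN)
= 55/(55+12)
= 55/67 = 82.09%

82.09%


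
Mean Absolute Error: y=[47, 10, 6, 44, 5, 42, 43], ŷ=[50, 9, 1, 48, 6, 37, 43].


Absolute errors: |47-50|=3, |10-9|=1, |6-1|=5, |44-48|=4, |5-6|=1, |42-37|=5, |43-43|=0
Sum = 19
MAE = 19/7 = 19/7

19/7


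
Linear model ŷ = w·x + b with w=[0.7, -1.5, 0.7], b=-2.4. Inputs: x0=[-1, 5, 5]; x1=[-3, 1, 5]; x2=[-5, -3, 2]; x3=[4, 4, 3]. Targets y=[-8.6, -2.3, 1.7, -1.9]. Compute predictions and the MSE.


ŷ0 = (0.7)·(-1) + (-1.5)·(5) + (0.7)·(5) - 2.4 = -7.1
ŷ1 = (0.7)·(-3) + (-1.5)·(1) + (0.7)·(5) - 2.4 = -2.5
ŷ2 = (0.7)·(-5) + (-1.5)·(-3) + (0.7)·(2) - 2.4 = 0.0
ŷ3 = (0.7)·(4) + (-1.5)·(4) + (0.7)·(3) - 2.4 = -3.5
errors² = [2.25, 0.04, 2.89, 2.56]
MSE = 7.7400/4 = 1.935

1.935


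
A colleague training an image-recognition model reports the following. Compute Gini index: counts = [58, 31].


Probabilities: [58/89, 31/89] ≈ [0.6517, 0.3483]
Σpᵢ² = (3364 + 961)/89² = 4325/7921
Gini = 1 - Σpᵢ² = 1 - 4325/7921 = 0.454

0.454


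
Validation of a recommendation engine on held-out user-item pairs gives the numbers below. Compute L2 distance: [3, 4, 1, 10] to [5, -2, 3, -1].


d = √((3-5)² + (4+ 2)² + (1-3)² + (10+ 1)²)
  = √(4 + 36 + 4 + 121)
  = √165 = 12.8452

12.8452


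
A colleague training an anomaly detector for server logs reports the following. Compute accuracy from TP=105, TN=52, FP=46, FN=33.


Accuracy = (TP+TN)/(TP+TN+FP+FN)
= (105+52)/(236)
= 157/236 = 66.53%

66.53%


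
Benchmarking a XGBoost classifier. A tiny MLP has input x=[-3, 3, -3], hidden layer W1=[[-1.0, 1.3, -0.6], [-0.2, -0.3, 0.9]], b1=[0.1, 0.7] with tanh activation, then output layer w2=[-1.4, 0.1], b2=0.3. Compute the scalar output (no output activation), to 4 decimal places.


z1[0] = (-1.0)·(-3) + (1.3)·(3) + (-0.6)·(-3) + 0.1 = 8.8
z1[1] = (-0.2)·(-3) + (-0.3)·(3) + (0.9)·(-3) + 0.7 = -2.3
h = tanh(z1) = [1.0, -0.9801]
output = (-1.4)·(1.0) + (0.1)·(-0.9801) + 0.3 = -1.198

-1.198


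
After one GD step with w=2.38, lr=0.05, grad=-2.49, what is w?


w_new = w - α·∇
= 2.38 - 0.05·-2.49
= 2.38 + 0.1245
= 2.5045

2.5045


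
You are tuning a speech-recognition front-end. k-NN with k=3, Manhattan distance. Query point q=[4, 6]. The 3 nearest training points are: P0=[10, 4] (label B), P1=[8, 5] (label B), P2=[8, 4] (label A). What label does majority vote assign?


d(q,P0) = 8  (label B)
d(q,P1) = 5  (label B)
d(q,P2) = 6  (label A)
Votes: A=1, B=2
Majority → B

B


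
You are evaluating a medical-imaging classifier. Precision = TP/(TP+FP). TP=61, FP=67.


Precision = TP/(TP+FP)
= 61/(61+67)
= 61/128 = 47.66%

47.66%


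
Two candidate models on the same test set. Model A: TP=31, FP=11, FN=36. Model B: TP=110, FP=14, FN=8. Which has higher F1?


Model A: P=31/42=0.7381, R=31/67=0.4627, F1=2PR/(P+R)=2TP/(2TP+FP+FN)=62/109=0.5688
Model B: P=110/124=0.8871, R=110/118=0.9322, F1=2PR/(P+R)=2TP/(2TP+FP+FN)=220/242=0.9091
0.5688 < 0.9091 → Model B

Model B


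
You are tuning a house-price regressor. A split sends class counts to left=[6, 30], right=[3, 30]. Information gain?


Parent = [9, 60], H_parent = 0.5586
H_left = 0.65 (n=36), H_right = 0.4395 (n=33)
H_children = (36/69)·0.65 + (33/69)·0.4395 = 0.5493
IG = 0.5586 - 0.5493 = 0.0093

0.0093


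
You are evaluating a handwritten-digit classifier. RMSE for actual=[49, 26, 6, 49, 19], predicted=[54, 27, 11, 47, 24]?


MSE = 80/5 = 16
RMSE = √(80/5) = 4.0

4.0


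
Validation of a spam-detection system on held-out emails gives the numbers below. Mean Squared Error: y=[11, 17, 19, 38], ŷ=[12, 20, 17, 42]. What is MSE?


Squared errors: (11-12)²=1, (17-20)²=9, (19-17)²=4, (38-42)²=16
Sum = 30
MSE = 30/4 = 15/2

15/2


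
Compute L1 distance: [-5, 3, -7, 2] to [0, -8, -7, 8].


d = |-5-0| + |3+ 8| + |-7+ 7| + |2-8|
  = 5 + 11 + 0 + 6
  = 22

22


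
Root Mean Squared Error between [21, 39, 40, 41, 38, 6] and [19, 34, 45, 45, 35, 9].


MSE = 88/6 = 14.6667
RMSE = √(88/6) = 3.8297

3.8297


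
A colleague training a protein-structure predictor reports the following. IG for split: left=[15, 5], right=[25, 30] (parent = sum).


Parent = [40, 35], H_parent = 0.9968
H_left = 0.8113 (n=20), H_right = 0.994 (n=55)
H_children = (20/75)·0.8113 + (55/75)·0.994 = 0.9453
IG = 0.9968 - 0.9453 = 0.0515

0.0515


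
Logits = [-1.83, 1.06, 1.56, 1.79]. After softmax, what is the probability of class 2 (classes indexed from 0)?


Exponentials: e^-1.83=0.1604, e^1.06=2.8864, e^1.56=4.7588, e^1.79=5.9895
Sum = 13.7951
Softmax = [0.0116, 0.2092, 0.345, 0.4342]
p[2] = 4.7588/13.7951 = 0.345

0.345


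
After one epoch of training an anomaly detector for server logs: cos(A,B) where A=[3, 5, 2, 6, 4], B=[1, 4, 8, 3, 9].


A·B = 3·1 + 5·4 + 2·8 + 6·3 + 4·9 = 93
‖A‖ = √90 = 9.4868, ‖B‖ = √171 = 13.0767
cos = 93/(√90·√171) = 93/√15390 = 0.7497

0.7497


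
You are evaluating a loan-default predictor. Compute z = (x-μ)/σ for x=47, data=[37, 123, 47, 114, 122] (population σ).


μ = 88.6, σ = 38.3072
z = (47 - 88.6)/38.3072 = -1.086

-1.086


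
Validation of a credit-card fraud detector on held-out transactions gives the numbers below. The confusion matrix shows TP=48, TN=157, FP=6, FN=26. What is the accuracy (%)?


Accuracy = (TP+TN)/(TP+TN+FP+FN)
= (48+157)/(237)
= 205/237 = 86.5%

86.5%


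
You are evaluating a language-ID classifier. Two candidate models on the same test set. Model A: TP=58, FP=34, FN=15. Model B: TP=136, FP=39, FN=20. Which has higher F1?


Model A: P=58/92=0.6304, R=58/73=0.7945, F1=2PR/(P+R)=2TP/(2TP+FP+FN)=116/165=0.703
Model B: P=136/175=0.7771, R=136/156=0.8718, F1=2PR/(P+R)=2TP/(2TP+FP+FN)=272/331=0.8218
0.703 < 0.8218 → Model B

Model B


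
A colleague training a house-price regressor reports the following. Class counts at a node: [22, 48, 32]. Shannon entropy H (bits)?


Probabilities: [22/102, 48/102, 32/102] ≈ [0.2157, 0.4706, 0.3137]
H = -((22/102)·log₂(22/102) + (48/102)·log₂(48/102) + (32/102)·log₂(32/102))
  = 1.5137 bits

1.5137 bits


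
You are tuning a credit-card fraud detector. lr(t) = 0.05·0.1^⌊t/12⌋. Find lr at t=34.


n_drops = ⌊34/12⌋ = 2
lr = 0.05·0.1^2 = 0.05·0.01 = 0.0005

0.0005


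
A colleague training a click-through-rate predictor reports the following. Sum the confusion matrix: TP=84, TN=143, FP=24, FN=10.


Total = TP + TN + FP + FN
= 84 + 143 + 24 + 10
= 261
(Predicted positive: 108, predicted negative: 153)

261


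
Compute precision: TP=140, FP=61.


Precision = TP/(TP+FP)
= 140/(140+61)
= 140/201 = 69.65%

69.65%


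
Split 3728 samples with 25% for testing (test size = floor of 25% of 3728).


Test = ⌊3728·25/100⌋ = 932
Train = 3728 - 932 = 2796

Train: 2796, Test: 932


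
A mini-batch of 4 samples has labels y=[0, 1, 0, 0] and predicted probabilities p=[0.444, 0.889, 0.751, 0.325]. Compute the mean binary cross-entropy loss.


L[0] = -ln(1-0.444) = -ln(0.556) = 0.587
L[1] = -ln(0.889) = 0.1177
L[2] = -ln(1-0.751) = -ln(0.249) = 1.3903
L[3] = -ln(1-0.325) = -ln(0.675) = 0.393
mean = (0.587 + 0.1177 + 1.3903 + 0.393)/4 = 0.622

0.622


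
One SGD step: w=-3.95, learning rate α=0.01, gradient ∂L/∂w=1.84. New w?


w_new = w - α·∇
= -3.95 - 0.01·1.84
= -3.95 - 0.0184
= -3.9684

-3.9684


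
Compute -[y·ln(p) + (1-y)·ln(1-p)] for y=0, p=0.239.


BCE = -[y·ln(p) + (1-y)·ln(1-p)]
= -0 - 1·ln(1-0.239)
= -ln(0.761) = 0.2731

0.2731


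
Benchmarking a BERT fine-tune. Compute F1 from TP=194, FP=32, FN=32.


Precision = 194/226 = 0.8584
Recall = 194/226 = 0.8584
F1 = 2·P·R/(P+R) = 2·TP/(2·TP+FP+FN) = 388/(388+32+32) = 388/452 = 0.8584

0.8584


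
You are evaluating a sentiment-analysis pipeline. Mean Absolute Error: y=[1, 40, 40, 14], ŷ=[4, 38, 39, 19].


Absolute errors: |1-4|=3, |40-38|=2, |40-39|=1, |14-19|=5
Sum = 11
MAE = 11/4 = 11/4

11/4


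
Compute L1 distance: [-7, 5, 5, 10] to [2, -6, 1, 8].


d = |-7-2| + |5+ 6| + |5-1| + |10-8|
  = 9 + 11 + 4 + 2
  = 26

26


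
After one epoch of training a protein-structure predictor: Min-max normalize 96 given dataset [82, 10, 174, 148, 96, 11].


min=10, max=174
(96-10)/(174-10) = 86/164 = 0.5244

0.5244


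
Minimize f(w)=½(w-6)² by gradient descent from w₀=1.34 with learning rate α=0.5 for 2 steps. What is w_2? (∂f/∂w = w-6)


step 1: grad = 1.34-6 = -4.66; w = 1.34 - 0.5·(-4.66) = 3.67
step 2: grad = 3.67-6 = -2.33; w = 3.67 - 0.5·(-2.33) = 4.835

4.835


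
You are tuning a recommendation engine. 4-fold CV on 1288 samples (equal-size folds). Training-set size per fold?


Fold size = 1288/4 = 322
Training per fold = 1288 - 322 = 966

966


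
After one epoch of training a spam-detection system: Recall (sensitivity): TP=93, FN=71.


Recall = TP/(TP+FN)
= 93/(93+71)
= 93/164 = 56.71%

56.71%


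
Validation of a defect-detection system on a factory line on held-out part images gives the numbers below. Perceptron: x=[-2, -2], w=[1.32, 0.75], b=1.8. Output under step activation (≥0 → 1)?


z = (-2)·(1.32) + (-2)·(0.75) + 1.8
  = -2.34
step(z) = 0 (z<0)

0


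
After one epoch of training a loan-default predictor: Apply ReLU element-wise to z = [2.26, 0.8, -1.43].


ReLU(2.26) = max(0, 2.26) = 2.26
ReLU(0.8) = max(0, 0.8) = 0.8
ReLU(-1.43) = max(0, -1.43) = 0.0
result = [2.26, 0.8, 0.0]

[2.26, 0.8, 0.0]


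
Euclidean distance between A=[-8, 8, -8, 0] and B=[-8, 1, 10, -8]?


d = √((-8+ 8)² + (8-1)² + (-8-10)² + (0+ 8)²)
  = √(0 + 49 + 324 + 64)
  = √437 = 20.9045

20.9045


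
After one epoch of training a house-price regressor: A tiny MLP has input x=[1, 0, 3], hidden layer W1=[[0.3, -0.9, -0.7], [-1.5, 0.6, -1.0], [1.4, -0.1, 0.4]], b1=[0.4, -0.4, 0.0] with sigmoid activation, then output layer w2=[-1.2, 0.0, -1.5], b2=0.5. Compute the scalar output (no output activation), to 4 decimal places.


z1[0] = (0.3)·(1) + (-0.9)·(0) + (-0.7)·(3) + 0.4 = -1.4
z1[1] = (-1.5)·(1) + (0.6)·(0) + (-1.0)·(3) - 0.4 = -4.9
z1[2] = (1.4)·(1) + (-0.1)·(0) + (0.4)·(3) + 0.0 = 2.6
h = sigmoid(z1) = [0.1978, 0.0074, 0.9309]
output = (-1.2)·(0.1978) + (0.0)·(0.0074) + (-1.5)·(0.9309) + 0.5 = -1.1337

-1.1337


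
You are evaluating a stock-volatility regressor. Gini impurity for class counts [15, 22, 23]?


Probabilities: [15/60, 22/60, 23/60] ≈ [0.25, 0.3667, 0.3833]
Σpᵢ² = (225 + 484 + 529)/60² = 1238/3600
Gini = 1 - Σpᵢ² = 1 - 1238/3600 = 0.6561

0.6561


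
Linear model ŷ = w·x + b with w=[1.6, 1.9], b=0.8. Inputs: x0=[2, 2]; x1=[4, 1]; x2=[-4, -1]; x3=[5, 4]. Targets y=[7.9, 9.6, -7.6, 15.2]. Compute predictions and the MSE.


ŷ0 = (1.6)·(2) + (1.9)·(2) + 0.8 = 7.8
ŷ1 = (1.6)·(4) + (1.9)·(1) + 0.8 = 9.1
ŷ2 = (1.6)·(-4) + (1.9)·(-1) + 0.8 = -7.5
ŷ3 = (1.6)·(5) + (1.9)·(4) + 0.8 = 16.4
errors² = [0.01, 0.25, 0.01, 1.44]
MSE = 1.7100/4 = 0.4275

0.4275


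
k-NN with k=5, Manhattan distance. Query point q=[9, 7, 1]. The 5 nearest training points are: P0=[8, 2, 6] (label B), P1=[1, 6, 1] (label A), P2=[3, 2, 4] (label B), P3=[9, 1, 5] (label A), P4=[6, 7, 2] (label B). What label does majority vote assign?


d(q,P0) = 11  (label B)
d(q,P1) = 9  (label A)
d(q,P2) = 14  (label B)
d(q,P3) = 10  (label A)
d(q,P4) = 4  (label B)
Votes: A=2, B=3
Majority → B

B


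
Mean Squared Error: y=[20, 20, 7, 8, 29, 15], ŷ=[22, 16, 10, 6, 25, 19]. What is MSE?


Squared errors: (20-22)²=4, (20-16)²=16, (7-10)²=9, (8-6)²=4, (29-25)²=16, (15-19)²=16
Sum = 65
MSE = 65/6 = 65/6

65/6


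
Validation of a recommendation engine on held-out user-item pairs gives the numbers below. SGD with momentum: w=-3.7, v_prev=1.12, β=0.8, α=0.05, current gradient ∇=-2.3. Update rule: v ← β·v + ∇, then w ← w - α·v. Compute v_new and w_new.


v_new = 0.8·1.12 - 2.3 = 0.896 - 2.3 = -1.404
w_new = -3.7 - 0.05·-1.404 = -3.7 + 0.0702 = -3.6298

v_new=-1.404, w_new=-3.6298


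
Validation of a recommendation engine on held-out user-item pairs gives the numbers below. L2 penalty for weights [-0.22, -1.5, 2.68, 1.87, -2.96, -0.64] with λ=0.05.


‖w‖₂² = (-0.22)² + (-1.5)² + (2.68)² + (1.87)² + (-2.96)² + (-0.64)²
     = 0.0484 + 2.25 + 7.1824 + 3.4969 + 8.7616 + 0.4096
     = 22.1489
λ·‖w‖₂² = 0.05·22.1489 = 1.107445

1.107445


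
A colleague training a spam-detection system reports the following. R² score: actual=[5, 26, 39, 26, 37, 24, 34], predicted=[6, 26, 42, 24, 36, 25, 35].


ȳ = 27.2857
SS_res = Σ(y-ŷ)² = 17
SS_tot = Σ(y-ȳ)² = 787.43
R² = 1 - SS_res/SS_tot = 1 - 0.0216 = 0.9784

0.9784


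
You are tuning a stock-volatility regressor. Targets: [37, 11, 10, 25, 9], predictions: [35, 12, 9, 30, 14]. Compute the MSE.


Squared errors: (37-35)²=4, (11-12)²=1, (10-9)²=1, (25-30)²=25, (9-14)²=25
Sum = 56
MSE = 56/5 = 56/5

56/5


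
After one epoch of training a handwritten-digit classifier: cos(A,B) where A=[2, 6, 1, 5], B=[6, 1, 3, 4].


A·B = 2·6 + 6·1 + 1·3 + 5·4 = 41
‖A‖ = √66 = 8.124, ‖B‖ = √62 = 7.874
cos = 41/(√66·√62) = 41/√4092 = 0.6409

0.6409


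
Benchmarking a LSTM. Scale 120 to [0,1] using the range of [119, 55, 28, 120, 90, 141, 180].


min=28, max=180
(120-28)/(180-28) = 92/152 = 0.6053

0.6053


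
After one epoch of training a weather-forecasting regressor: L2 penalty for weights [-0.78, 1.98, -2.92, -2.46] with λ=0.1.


‖w‖₂² = (-0.78)² + (1.98)² + (-2.92)² + (-2.46)²
     = 0.6084 + 3.9204 + 8.5264 + 6.0516
     = 19.1068
λ·‖w‖₂² = 0.1·19.1068 = 1.91068

1.91068


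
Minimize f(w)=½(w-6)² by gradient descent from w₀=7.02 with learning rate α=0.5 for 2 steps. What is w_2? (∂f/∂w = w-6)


step 1: grad = 7.02-6 = 1.02; w = 7.02 - 0.5·(1.02) = 6.51
step 2: grad = 6.51-6 = 0.51; w = 6.51 - 0.5·(0.51) = 6.255

6.255


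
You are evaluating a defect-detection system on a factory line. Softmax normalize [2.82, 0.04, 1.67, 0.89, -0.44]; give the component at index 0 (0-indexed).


Exponentials: e^2.82=16.7769, e^0.04=1.0408, e^1.67=5.3122, e^0.89=2.4351, e^-0.44=0.644
Sum = 26.209
Softmax = [0.6401, 0.0397, 0.2027, 0.0929, 0.0246]
p[0] = 16.7769/26.209 = 0.6401

0.6401


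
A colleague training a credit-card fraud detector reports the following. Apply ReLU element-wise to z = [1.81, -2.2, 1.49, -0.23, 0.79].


ReLU(1.81) = max(0, 1.81) = 1.81
ReLU(-2.2) = max(0, -2.2) = 0.0
ReLU(1.49) = max(0, 1.49) = 1.49
ReLU(-0.23) = max(0, -0.23) = 0.0
ReLU(0.79) = max(0, 0.79) = 0.79
result = [1.81, 0.0, 1.49, 0.0, 0.79]

[1.81, 0.0, 1.49, 0.0, 0.79]


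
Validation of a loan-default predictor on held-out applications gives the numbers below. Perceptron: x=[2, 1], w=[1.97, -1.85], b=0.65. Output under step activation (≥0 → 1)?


z = (2)·(1.97) + (1)·(-1.85) + 0.65
  = 2.74
step(z) = 1 (z≥0)

1


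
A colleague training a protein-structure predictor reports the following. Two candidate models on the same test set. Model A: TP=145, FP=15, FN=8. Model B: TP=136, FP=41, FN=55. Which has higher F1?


Model A: P=145/160=0.9062, R=145/153=0.9477, F1=2PR/(P+R)=2TP/(2TP+FP+FN)=290/313=0.9265
Model B: P=136/177=0.7684, R=136/191=0.712, F1=2PR/(P+R)=2TP/(2TP+FP+FN)=272/368=0.7391
0.9265 > 0.7391 → Model A

Model A


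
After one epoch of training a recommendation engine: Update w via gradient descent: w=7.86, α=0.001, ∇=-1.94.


w_new = w - α·∇
= 7.86 - 0.001·-1.94
= 7.86 + 0.00194
= 7.86194

7.86194


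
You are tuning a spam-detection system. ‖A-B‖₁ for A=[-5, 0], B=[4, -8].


d = |-5-4| + |0+ 8|
  = 9 + 8
  = 17

17


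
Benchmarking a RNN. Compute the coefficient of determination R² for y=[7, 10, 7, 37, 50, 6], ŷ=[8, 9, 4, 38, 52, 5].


ȳ = 19.5
SS_res = Σ(y-ŷ)² = 17
SS_tot = Σ(y-ȳ)² = 1821.5
R² = 1 - SS_res/SS_tot = 1 - 0.0093 = 0.9907

0.9907


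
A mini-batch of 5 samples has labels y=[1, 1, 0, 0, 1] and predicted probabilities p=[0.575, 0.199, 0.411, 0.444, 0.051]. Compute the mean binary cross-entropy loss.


L[0] = -ln(0.575) = 0.5534
L[1] = -ln(0.199) = 1.6145
L[2] = -ln(1-0.411) = -ln(0.589) = 0.5293
L[3] = -ln(1-0.444) = -ln(0.556) = 0.587
L[4] = -ln(0.051) = 2.9759
mean = (0.5534 + 1.6145 + 0.5293 + 0.587 + 2.9759)/5 = 1.252

1.252


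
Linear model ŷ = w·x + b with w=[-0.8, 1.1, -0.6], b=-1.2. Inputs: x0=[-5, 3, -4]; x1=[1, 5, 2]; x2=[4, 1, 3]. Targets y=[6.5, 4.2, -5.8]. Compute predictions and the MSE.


ŷ0 = (-0.8)·(-5) + (1.1)·(3) + (-0.6)·(-4) - 1.2 = 8.5
ŷ1 = (-0.8)·(1) + (1.1)·(5) + (-0.6)·(2) - 1.2 = 2.3
ŷ2 = (-0.8)·(4) + (1.1)·(1) + (-0.6)·(3) - 1.2 = -5.1
errors² = [4.0, 3.61, 0.49]
MSE = 8.1000/3 = 2.7

2.7


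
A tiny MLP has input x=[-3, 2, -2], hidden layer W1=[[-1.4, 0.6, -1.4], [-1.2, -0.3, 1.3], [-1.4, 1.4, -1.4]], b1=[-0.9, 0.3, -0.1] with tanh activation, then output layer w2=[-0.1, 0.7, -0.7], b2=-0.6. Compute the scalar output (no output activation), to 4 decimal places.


z1[0] = (-1.4)·(-3) + (0.6)·(2) + (-1.4)·(-2) - 0.9 = 7.3
z1[1] = (-1.2)·(-3) + (-0.3)·(2) + (1.3)·(-2) + 0.3 = 0.7
z1[2] = (-1.4)·(-3) + (1.4)·(2) + (-1.4)·(-2) - 0.1 = 9.7
h = tanh(z1) = [1.0, 0.6044, 1.0]
output = (-0.1)·(1.0) + (0.7)·(0.6044) + (-0.7)·(1.0) - 0.6 = -0.9769

-0.9769


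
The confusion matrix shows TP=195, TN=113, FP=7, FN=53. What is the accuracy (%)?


Accuracy = (TP+TN)/(TP+TN+FP+FN)
= (195+113)/(368)
= 308/368 = 83.7%

83.7%


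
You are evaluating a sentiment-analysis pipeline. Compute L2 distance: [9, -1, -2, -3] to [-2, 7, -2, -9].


d = √((9+ 2)² + (-1-7)² + (-2+ 2)² + (-3+ 9)²)
  = √(121 + 64 + 0 + 36)
  = √221 = 14.8661

14.8661


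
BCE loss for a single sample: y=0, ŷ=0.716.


BCE = -[y·ln(p) + (1-y)·ln(1-p)]
= -0 - 1·ln(1-0.716)
= -ln(0.284) = 1.2588

1.2588


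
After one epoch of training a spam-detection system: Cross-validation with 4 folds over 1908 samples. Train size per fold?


Fold size = 1908/4 = 477
Training per fold = 1908 - 477 = 1431

1431


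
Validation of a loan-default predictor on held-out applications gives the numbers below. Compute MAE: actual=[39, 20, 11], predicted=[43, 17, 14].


Absolute errors: |39-43|=4, |20-17|=3, |11-14|=3
Sum = 10
MAE = 10/3 = 10/3

10/3


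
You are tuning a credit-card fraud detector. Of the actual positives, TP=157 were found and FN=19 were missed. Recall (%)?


Recall = TP/(TP+FN)
= 157/(157+19)
= 157/176 = 89.2%

89.2%


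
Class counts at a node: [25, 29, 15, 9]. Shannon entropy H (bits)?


Probabilities: [25/78, 29/78, 15/78, 9/78] ≈ [0.3205, 0.3718, 0.1923, 0.1154]
H = -((25/78)·log₂(25/78) + (29/78)·log₂(29/78) + (15/78)·log₂(15/78) + (9/78)·log₂(9/78))
  = 1.8737 bits

1.8737 bits


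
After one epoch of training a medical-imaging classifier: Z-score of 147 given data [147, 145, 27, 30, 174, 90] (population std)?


μ = 102.1667, σ = 57.7507
z = (147 - 102.1667)/57.7507 = 0.7763

0.7763


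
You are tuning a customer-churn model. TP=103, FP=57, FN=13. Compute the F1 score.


Precision = 103/160 = 0.6438
Recall = 103/116 = 0.8879
F1 = 2·P·R/(P+R) = 2·TP/(2·TP+FP+FN) = 206/(206+57+13) = 206/276 = 0.7464

0.7464


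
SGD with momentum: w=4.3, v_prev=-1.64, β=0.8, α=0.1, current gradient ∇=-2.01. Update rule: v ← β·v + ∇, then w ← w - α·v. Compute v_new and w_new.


v_new = 0.8·-1.64 - 2.01 = -1.312 - 2.01 = -3.322
w_new = 4.3 - 0.1·-3.322 = 4.3 + 0.3322 = 4.6322

v_new=-3.322, w_new=4.6322


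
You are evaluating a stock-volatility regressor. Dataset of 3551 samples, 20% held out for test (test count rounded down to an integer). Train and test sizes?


Test = ⌊3551·20/100⌋ = 710
Train = 3551 - 710 = 2841

Train: 2841, Test: 710


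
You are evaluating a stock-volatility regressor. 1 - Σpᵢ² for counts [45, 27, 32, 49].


Probabilities: [45/153, 27/153, 32/153, 49/153] ≈ [0.2941, 0.1765, 0.2092, 0.3203]
Σpᵢ² = (2025 + 729 + 1024 + 2401)/153² = 6179/23409
Gini = 1 - Σpᵢ² = 1 - 6179/23409 = 0.736

0.736


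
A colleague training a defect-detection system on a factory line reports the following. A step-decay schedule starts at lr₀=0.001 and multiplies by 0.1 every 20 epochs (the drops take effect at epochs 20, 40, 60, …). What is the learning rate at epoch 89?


n_drops = ⌊89/20⌋ = 4
lr = 0.001·0.1^4 = 0.001·0.0001 = 0.0000001

0.0000001


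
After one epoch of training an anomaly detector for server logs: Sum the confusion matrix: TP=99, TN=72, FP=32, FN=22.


Total = TP + TN + FP + FN
= 99 + 72 + 32 + 22
= 225
(Predicted positive: 131, predicted negative: 94)

225


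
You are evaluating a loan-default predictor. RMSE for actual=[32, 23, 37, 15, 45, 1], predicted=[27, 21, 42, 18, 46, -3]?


MSE = 80/6 = 13.3333
RMSE = √(80/6) = 3.6515

3.6515


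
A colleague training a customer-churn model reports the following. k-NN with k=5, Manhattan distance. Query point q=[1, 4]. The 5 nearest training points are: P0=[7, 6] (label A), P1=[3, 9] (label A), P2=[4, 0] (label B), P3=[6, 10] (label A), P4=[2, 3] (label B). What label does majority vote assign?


d(q,P0) = 8  (label A)
d(q,P1) = 7  (label A)
d(q,P2) = 7  (label B)
d(q,P3) = 11  (label A)
d(q,P4) = 2  (label B)
Votes: A=3, B=2
Majority → A

A


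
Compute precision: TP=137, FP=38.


Precision = TP/(TP+FP)
= 137/(137+38)
= 137/175 = 78.29%

78.29%


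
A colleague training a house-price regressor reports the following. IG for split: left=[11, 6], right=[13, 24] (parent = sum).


Parent = [24, 30], H_parent = 0.9911
H_left = 0.9367 (n=17), H_right = 0.9353 (n=37)
H_children = (17/54)·0.9367 + (37/54)·0.9353 = 0.9357
IG = 0.9911 - 0.9357 = 0.0554

0.0554


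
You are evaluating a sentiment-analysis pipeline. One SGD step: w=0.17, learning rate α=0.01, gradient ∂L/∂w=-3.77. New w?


w_new = w - α·∇
= 0.17 - 0.01·-3.77
= 0.17 + 0.0377
= 0.2077

0.2077


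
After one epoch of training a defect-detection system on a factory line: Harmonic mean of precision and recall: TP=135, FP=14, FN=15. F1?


Precision = 135/149 = 0.906
Recall = 135/150 = 0.9
F1 = 2·P·R/(P+R) = 2·TP/(2·TP+FP+FN) = 270/(270+14+15) = 270/299 = 0.903

0.903


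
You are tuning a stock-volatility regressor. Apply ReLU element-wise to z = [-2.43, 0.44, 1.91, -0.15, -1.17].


ReLU(-2.43) = max(0, -2.43) = 0.0
ReLU(0.44) = max(0, 0.44) = 0.44
ReLU(1.91) = max(0, 1.91) = 1.91
ReLU(-0.15) = max(0, -0.15) = 0.0
ReLU(-1.17) = max(0, -1.17) = 0.0
result = [0.0, 0.44, 1.91, 0.0, 0.0]

[0.0, 0.44, 1.91, 0.0, 0.0]


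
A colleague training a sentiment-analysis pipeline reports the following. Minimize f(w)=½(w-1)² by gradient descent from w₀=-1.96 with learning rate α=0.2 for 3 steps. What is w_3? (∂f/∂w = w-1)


step 1: grad = -1.96-1 = -2.96; w = -1.96 - 0.2·(-2.96) = -1.368
step 2: grad = -1.368-1 = -2.368; w = -1.368 - 0.2·(-2.368) = -0.8944
step 3: grad = -0.8944-1 = -1.8944; w = -0.8944 - 0.2·(-1.8944) = -0.51552

-0.51552


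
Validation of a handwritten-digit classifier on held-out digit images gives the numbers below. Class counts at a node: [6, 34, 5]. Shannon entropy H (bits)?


Probabilities: [6/45, 34/45, 5/45] ≈ [0.1333, 0.7556, 0.1111]
H = -((6/45)·log₂(6/45) + (34/45)·log₂(34/45) + (5/45)·log₂(5/45))
  = 1.0453 bits

1.0453 bits


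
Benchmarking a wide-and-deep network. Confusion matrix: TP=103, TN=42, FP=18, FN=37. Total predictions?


Total = TP + TN + FP + FN
= 103 + 42 + 18 + 37
= 200
(Predicted positive: 121, predicted negative: 79)

200


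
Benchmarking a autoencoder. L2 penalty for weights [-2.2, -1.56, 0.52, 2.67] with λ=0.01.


‖w‖₂² = (-2.2)² + (-1.56)² + (0.52)² + (2.67)²
     = 4.84 + 2.4336 + 0.2704 + 7.1289
     = 14.6729
λ·‖w‖₂² = 0.01·14.6729 = 0.146729

0.146729


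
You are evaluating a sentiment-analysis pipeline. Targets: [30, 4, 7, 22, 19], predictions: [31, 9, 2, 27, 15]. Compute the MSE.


Squared errors: (30-31)²=1, (4-9)²=25, (7-2)²=25, (22-27)²=25, (19-15)²=16
Sum = 92
MSE = 92/5 = 92/5

92/5


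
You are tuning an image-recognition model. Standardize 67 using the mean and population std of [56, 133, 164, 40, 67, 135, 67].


μ = 94.5714, σ = 44.5897
z = (67 - 94.5714)/44.5897 = -0.6183

-0.6183


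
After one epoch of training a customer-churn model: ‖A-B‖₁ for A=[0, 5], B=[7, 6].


d = |0-7| + |5-6|
  = 7 + 1
  = 8

8


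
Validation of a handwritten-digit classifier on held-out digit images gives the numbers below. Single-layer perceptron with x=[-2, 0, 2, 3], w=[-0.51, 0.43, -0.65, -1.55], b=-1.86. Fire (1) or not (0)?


z = (-2)·(-0.51) + (0)·(0.43) + (2)·(-0.65) + (3)·(-1.55) - 1.86
  = -6.79
step(z) = 0 (z<0)

0


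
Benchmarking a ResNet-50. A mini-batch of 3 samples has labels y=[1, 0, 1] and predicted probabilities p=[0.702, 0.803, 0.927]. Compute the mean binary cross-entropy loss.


L[0] = -ln(0.702) = 0.3538
L[1] = -ln(1-0.803) = -ln(0.197) = 1.6246
L[2] = -ln(0.927) = 0.0758
mean = (0.3538 + 1.6246 + 0.0758)/3 = 0.6847

0.6847


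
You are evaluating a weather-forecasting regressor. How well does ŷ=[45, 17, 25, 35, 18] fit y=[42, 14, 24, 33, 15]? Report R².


ȳ = 25.6
SS_res = Σ(y-ŷ)² = 32
SS_tot = Σ(y-ȳ)² = 573.2
R² = 1 - SS_res/SS_tot = 1 - 0.0558 = 0.9442

0.9442


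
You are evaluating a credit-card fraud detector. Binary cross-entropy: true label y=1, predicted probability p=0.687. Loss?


BCE = -[y·ln(p) + (1-y)·ln(1-p)]
= -1·ln(0.687) - 0
= -ln(0.687) = 0.3754

0.3754


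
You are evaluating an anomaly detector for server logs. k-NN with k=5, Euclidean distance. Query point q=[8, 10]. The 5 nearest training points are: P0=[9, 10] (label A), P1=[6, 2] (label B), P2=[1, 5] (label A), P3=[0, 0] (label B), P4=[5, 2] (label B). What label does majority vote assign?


d(q,P0) = 1.0  (label A)
d(q,P1) = 8.2462  (label B)
d(q,P2) = 8.6023  (label A)
d(q,P3) = 12.8062  (label B)
d(q,P4) = 8.544  (label B)
Votes: A=2, B=3
Majority → B

B


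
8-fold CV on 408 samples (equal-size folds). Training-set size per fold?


Fold size = 408/8 = 51
Training per fold = 408 - 51 = 357

357


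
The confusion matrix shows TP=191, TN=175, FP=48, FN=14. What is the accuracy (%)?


Accuracy = (TP+TN)/(TP+TN+FP+FN)
= (191+175)/(428)
= 366/428 = 85.51%

85.51%


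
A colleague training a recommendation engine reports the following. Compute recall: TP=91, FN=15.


Recall = TP/(TP+FN)
= 91/(91+15)
= 91/106 = 85.85%

85.85%


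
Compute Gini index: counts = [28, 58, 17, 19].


Probabilities: [28/122, 58/122, 17/122, 19/122] ≈ [0.2295, 0.4754, 0.1393, 0.1557]
Σpᵢ² = (784 + 3364 + 289 + 361)/122² = 4798/14884
Gini = 1 - Σpᵢ² = 1 - 4798/14884 = 0.6776

0.6776


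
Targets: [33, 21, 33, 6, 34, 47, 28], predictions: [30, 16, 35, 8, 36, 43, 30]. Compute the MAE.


Absolute errors: |33-30|=3, |21-16|=5, |33-35|=2, |6-8|=2, |34-36|=2, |47-43|=4, |28-30|=2
Sum = 20
MAE = 20/7 = 20/7

20/7


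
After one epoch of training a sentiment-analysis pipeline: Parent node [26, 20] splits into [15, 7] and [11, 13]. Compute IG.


Parent = [26, 20], H_parent = 0.9877
H_left = 0.9024 (n=22), H_right = 0.995 (n=24)
H_children = (22/46)·0.9024 + (24/46)·0.995 = 0.9507
IG = 0.9877 - 0.9507 = 0.037

0.037


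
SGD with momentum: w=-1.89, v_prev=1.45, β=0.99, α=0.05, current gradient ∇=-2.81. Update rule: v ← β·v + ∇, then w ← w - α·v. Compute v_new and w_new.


v_new = 0.99·1.45 - 2.81 = 1.4355 - 2.81 = -1.3745
w_new = -1.89 - 0.05·-1.3745 = -1.89 + 0.068725 = -1.821275

v_new=-1.3745, w_new=-1.821275


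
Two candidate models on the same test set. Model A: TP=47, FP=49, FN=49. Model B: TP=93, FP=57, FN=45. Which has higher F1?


Model A: P=47/96=0.4896, R=47/96=0.4896, F1=2PR/(P+R)=2TP/(2TP+FP+FN)=94/192=0.4896
Model B: P=93/150=0.62, R=93/138=0.6739, F1=2PR/(P+R)=2TP/(2TP+FP+FN)=186/288=0.6458
0.4896 < 0.6458 → Model B

Model B


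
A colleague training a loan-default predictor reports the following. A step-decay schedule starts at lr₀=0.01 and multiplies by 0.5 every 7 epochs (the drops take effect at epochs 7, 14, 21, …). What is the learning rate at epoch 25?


n_drops = ⌊25/7⌋ = 3
lr = 0.01·0.5^3 = 0.01·0.125 = 0.00125

0.00125


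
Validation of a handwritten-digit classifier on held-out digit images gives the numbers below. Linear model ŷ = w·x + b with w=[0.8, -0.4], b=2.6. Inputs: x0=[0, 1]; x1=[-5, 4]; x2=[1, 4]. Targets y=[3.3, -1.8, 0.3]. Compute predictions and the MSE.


ŷ0 = (0.8)·(0) + (-0.4)·(1) + 2.6 = 2.2
ŷ1 = (0.8)·(-5) + (-0.4)·(4) + 2.6 = -3.0
ŷ2 = (0.8)·(1) + (-0.4)·(4) + 2.6 = 1.8
errors² = [1.21, 1.44, 2.25]
MSE = 4.9000/3 = 1.6333

1.6333


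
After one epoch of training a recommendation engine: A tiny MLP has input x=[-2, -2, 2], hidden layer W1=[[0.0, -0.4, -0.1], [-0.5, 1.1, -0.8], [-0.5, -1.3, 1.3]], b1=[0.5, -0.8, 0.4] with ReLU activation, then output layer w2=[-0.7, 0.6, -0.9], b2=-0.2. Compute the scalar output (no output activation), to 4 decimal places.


z1[0] = (0.0)·(-2) + (-0.4)·(-2) + (-0.1)·(2) + 0.5 = 1.1
z1[1] = (-0.5)·(-2) + (1.1)·(-2) + (-0.8)·(2) - 0.8 = -3.6
z1[2] = (-0.5)·(-2) + (-1.3)·(-2) + (1.3)·(2) + 0.4 = 6.6
h = ReLU(z1) = [1.1, 0.0, 6.6]
output = (-0.7)·(1.1) + (0.6)·(0.0) + (-0.9)·(6.6) - 0.2 = -6.91

-6.91


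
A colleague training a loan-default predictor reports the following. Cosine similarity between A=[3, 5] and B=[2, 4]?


A·B = 3·2 + 5·4 = 26
‖A‖ = √34 = 5.831, ‖B‖ = √20 = 4.4721
cos = 26/(√34·√20) = 26/√680 = 0.9971

0.9971


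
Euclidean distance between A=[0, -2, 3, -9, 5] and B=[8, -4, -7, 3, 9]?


d = √((0-8)² + (-2+ 4)² + (3+ 7)² + (-9-3)² + (5-9)²)
  = √(64 + 4 + 100 + 144 + 16)
  = √328 = 18.1108

18.1108


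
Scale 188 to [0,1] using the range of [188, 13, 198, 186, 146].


min=13, max=198
(188-13)/(198-13) = 175/185 = 0.9459

0.9459


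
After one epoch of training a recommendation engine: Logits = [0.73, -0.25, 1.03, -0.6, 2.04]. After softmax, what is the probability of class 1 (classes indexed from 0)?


Exponentials: e^0.73=2.0751, e^-0.25=0.7788, e^1.03=2.8011, e^-0.6=0.5488, e^2.04=7.6906
Sum = 13.8944
Softmax = [0.1493, 0.0561, 0.2016, 0.0395, 0.5535]
p[1] = 0.7788/13.8944 = 0.0561

0.0561


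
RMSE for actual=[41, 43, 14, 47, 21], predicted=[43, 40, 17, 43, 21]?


MSE = 38/5 = 7.6
RMSE = √(38/5) = 2.7568

2.7568


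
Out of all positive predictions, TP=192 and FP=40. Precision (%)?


Precision = TP/(TP+FP)
= 192/(192+40)
= 192/232 = 82.76%

82.76%


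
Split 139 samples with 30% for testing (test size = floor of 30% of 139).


Test = ⌊139·30/100⌋ = 41
Train = 139 - 41 = 98

Train: 98, Test: 41


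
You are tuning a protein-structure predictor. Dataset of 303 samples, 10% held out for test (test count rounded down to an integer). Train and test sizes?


Test = ⌊303·10/100⌋ = 30
Train = 303 - 30 = 273

Train: 273, Test: 30


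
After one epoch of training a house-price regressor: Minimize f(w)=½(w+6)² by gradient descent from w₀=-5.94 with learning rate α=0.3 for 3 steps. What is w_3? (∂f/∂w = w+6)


step 1: grad = -5.94+6 = 0.06; w = -5.94 - 0.3·(0.06) = -5.958
step 2: grad = -5.958+6 = 0.042; w = -5.958 - 0.3·(0.042) = -5.9706
step 3: grad = -5.9706+6 = 0.0294; w = -5.9706 - 0.3·(0.0294) = -5.97942

-5.97942


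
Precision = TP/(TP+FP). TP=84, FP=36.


Precision = TP/(TP+FP)
= 84/(84+36)
= 84/120 = 70.0%

70.0%


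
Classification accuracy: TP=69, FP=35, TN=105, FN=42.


Accuracy = (TP+TN)/(TP+TN+FP+FN)
= (69+105)/(251)
= 174/251 = 69.32%

69.32%


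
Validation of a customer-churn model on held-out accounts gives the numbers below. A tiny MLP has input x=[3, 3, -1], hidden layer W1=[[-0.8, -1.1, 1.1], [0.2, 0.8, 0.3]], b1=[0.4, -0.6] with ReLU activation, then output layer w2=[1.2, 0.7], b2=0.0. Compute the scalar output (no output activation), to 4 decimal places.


z1[0] = (-0.8)·(3) + (-1.1)·(3) + (1.1)·(-1) + 0.4 = -6.4
z1[1] = (0.2)·(3) + (0.8)·(3) + (0.3)·(-1) - 0.6 = 2.1
h = ReLU(z1) = [0.0, 2.1]
output = (1.2)·(0.0) + (0.7)·(2.1) + 0.0 = 1.47

1.47


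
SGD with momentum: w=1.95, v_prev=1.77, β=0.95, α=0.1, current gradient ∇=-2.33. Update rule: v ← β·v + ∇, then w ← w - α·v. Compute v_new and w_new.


v_new = 0.95·1.77 - 2.33 = 1.6815 - 2.33 = -0.6485
w_new = 1.95 - 0.1·-0.6485 = 1.95 + 0.06485 = 2.01485

v_new=-0.6485, w_new=2.01485


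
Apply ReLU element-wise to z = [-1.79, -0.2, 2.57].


ReLU(-1.79) = max(0, -1.79) = 0.0
ReLU(-0.2) = max(0, -0.2) = 0.0
ReLU(2.57) = max(0, 2.57) = 2.57
result = [0.0, 0.0, 2.57]

[0.0, 0.0, 2.57]


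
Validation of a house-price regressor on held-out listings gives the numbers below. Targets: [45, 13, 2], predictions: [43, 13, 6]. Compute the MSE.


Squared errors: (45-43)²=4, (13-13)²=0, (2-6)²=16
Sum = 20
MSE = 20/3 = 20/3

20/3


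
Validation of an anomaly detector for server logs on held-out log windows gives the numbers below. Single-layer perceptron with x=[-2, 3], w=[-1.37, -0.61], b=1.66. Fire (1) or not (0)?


z = (-2)·(-1.37) + (3)·(-0.61) + 1.66
  = 2.57
step(z) = 1 (z≥0)

1


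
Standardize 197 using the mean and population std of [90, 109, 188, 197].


μ = 146, σ = 47.0903
z = (197 - 146)/47.0903 = 1.083

1.083


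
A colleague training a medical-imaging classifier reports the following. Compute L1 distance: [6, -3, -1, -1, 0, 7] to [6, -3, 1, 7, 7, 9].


d = |6-6| + |-3+ 3| + |-1-1| + |-1-7| + |0-7| + |7-9|
  = 0 + 0 + 2 + 8 + 7 + 2
  = 19

19


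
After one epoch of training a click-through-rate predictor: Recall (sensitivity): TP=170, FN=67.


Recall = TP/(TP+FN)
= 170/(170+67)
= 170/237 = 71.73%

71.73%


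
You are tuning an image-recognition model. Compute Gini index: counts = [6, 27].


Probabilities: [6/33, 27/33] ≈ [0.1818, 0.8182]
Σpᵢ² = (36 + 729)/33² = 765/1089
Gini = 1 - Σpᵢ² = 1 - 765/1089 = 0.2975

0.2975
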